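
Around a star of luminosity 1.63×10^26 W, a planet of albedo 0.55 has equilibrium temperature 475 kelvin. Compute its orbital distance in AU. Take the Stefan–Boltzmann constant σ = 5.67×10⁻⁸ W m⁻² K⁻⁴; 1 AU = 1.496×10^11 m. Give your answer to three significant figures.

Required flux: S = 4σT⁴/(1−α) = 25660 W m⁻².
S = L/(4πd²) → d = √(L/4πS) = √(1.63×10^26/(4π·25660)) = 2.248×10^10 m = 0.1503 AU.

0.150 AU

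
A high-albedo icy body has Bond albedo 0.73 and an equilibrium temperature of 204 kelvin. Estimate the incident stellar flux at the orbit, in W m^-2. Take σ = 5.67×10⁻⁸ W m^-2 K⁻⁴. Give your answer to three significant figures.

From S(1−α)/4 = σT⁴: S = 4σT⁴/(1−α).
σT⁴ = 5.67×10⁻⁸·(204)⁴ = 98.20 W m^-2.
S = 4·98.20/0.27 = 1455 W m^-2.

1450 W m^-2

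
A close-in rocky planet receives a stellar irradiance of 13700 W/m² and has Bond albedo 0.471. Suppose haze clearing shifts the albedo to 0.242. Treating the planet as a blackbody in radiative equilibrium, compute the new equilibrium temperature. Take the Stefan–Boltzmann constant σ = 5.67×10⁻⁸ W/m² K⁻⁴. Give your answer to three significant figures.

T₂ = [S(1−α₂)/(4σ)]^(1/4) = [13700·0.758/(4σ)]^(1/4) = 462.6 K.

463 K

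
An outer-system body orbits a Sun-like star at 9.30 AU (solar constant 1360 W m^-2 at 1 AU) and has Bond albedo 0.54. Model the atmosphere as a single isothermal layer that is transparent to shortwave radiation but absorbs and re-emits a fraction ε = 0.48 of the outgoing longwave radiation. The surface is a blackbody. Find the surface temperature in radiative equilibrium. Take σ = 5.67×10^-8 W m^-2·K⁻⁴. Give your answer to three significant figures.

80.5 K

By the inverse-square law, S = 1360/9.30² = 15.72 W m^-2.
Effective emission temperature (TOA balance): σT_e⁴ = S(1−α)/4 = 1.808 W m^-2 → T_e = 75.15 K.
Surface balance with a leaky layer gives σT_s⁴ = σT_e⁴·2/(2−ε), so T_s = T_e·[2/(2−0.48)]^(1/4) = 80.49 K.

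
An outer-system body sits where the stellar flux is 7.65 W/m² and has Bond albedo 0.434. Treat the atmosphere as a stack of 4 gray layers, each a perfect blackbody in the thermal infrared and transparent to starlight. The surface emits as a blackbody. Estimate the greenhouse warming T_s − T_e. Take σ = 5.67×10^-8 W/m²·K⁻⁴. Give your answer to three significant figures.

The effective emission temperature is T_e = [S(1−α)/(4σ)]^¼ = 66.10 K.
Surface: T_s = (5)^¼·T_e = 98.84 K.
Warming: T_s − T_e = 32.74 K.

32.7 K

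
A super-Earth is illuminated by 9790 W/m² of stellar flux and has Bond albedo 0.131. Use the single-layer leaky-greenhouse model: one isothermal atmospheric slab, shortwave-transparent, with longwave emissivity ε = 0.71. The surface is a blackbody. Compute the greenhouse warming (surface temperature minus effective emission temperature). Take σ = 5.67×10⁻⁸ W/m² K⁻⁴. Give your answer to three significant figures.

51.0 K

The planet radiates to space at T_e = [S(1−α)/(4σ)]^(1/4) = 440.1 K.
The surface balance (absorbed SW + ε·downward IR = σT_s⁴) with T_a⁴ = T_s⁴/2 reduces to T_s = T_e·[2/(2−ε)]^¼ = 491.1 K.
The atmosphere warms the surface by 50.99 K.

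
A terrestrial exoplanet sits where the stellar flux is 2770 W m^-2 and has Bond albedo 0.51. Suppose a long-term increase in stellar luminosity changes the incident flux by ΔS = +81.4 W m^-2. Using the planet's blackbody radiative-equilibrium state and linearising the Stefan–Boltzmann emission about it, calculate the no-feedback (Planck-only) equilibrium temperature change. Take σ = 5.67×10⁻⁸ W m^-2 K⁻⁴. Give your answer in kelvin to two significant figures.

2.0 K

Reference equilibrium: T_e = [S(1−α)/(4σ)]^(1/4) = 278.1 K.
Only a fraction (1−α) is absorbed and it's spread over 4πR², so ΔF = (1−α)ΔS/4 = 9.972 W m^-2.
Planck response: λ_P = 4σT_e³ = 4·5.67×10⁻⁸·(278.1)³ = 4.880 W m^-2/K.
So ΔT₀ = 9.972/4.880 = 2.04 K.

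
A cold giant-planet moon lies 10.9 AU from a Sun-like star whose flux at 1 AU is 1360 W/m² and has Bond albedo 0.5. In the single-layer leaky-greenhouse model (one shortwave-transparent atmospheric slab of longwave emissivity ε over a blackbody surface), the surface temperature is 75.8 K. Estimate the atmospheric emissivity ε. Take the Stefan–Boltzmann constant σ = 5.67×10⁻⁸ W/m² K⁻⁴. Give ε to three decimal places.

Irradiance scales as 1/d², so S = 1360 W/m² × (1/10.9)² = 11.45 W/m².
TOA balance gives T_e = 70.88 K.
Inverting T_s⁴ = 2T_e⁴/(2−ε): (T_e/T_s)⁴ = 0.7644, so ε = 2(1 − 0.7644) = 0.4711.

0.471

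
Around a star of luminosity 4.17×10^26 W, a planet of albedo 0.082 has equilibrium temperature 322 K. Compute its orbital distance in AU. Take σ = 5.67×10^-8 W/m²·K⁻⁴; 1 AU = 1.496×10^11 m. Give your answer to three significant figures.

The flux needed for this T is 4σT⁴/(1−0.082) = 2656 W/m².
From L = 4πd²S, d = √(4.17×10^26/(4π·2656)) = 1.118×10^11 m = 0.7472 AU.

0.747 AU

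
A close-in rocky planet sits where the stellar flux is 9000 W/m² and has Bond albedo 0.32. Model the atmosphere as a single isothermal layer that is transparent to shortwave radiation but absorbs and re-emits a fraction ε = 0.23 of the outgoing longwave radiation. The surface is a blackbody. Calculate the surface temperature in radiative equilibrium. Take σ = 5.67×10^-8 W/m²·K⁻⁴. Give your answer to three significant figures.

The planet radiates to space at T_e = [S(1−α)/(4σ)]^(1/4) = 405.3 K.
The surface balance (absorbed SW + ε·downward IR = σT_s⁴) with T_a⁴ = T_s⁴/2 reduces to T_s = T_e·[2/(2−ε)]^¼ = 417.9 K.

418 K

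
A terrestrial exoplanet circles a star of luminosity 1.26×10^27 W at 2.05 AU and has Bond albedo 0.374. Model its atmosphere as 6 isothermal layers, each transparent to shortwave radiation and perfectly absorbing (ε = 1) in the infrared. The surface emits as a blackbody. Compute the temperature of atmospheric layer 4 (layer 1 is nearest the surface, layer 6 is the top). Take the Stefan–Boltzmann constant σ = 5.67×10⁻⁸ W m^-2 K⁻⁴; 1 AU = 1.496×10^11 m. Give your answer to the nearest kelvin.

d = 2.05 × 1.496×10^11 m = 3.067×10^11 m.
Spreading L over a sphere of radius d: S = 1.26×10^27/(4π·3.07×10^11²) = 1066 W m^-2.
OLR = S(1−α)/4 = 166.8 W m^-2; the top layer radiates at T_e = 232.9 K.
In the N-layer model, layer k (counted from the surface) has T_k = (N+1−k)^(1/4)·T_e.
With k = 4: T_4 = (6+1−4)^¼·232.9 K = 306.5 K.

307 kelvin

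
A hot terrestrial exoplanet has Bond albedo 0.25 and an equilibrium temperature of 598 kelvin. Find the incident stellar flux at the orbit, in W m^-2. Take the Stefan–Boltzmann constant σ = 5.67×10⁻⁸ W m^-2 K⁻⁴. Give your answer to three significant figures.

From S(1−α)/4 = σT⁴: S = 4σT⁴/(1−α).
σT⁴ = 5.67×10⁻⁸·(598)⁴ = 7251 W m^-2.
S = 4·7251/0.75 = 38670 W m^-2.

38700 W m^-2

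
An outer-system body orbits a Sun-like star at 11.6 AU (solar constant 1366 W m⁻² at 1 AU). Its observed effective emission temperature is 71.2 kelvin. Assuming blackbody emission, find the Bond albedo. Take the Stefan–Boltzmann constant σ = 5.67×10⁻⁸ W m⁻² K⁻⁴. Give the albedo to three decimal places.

Flux at the orbit: S = 1366/(11.6)² = 10.15 W m⁻².
Rearranging the radiative balance, α = 1 − 4σT⁴/S.
σT⁴ = 1.457 W m⁻², so 4σT⁴ = 5.829 W m⁻².
Hence α = 1 − 5.829/10.15 = 0.4258.

0.426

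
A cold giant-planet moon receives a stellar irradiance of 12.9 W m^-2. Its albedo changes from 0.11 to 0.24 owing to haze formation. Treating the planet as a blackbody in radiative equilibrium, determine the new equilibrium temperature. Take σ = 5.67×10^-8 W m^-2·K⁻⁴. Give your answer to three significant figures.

New equilibrium: T₂ = [(1−0.24)·12.90/(4σ)]^(1/4) = 81.08 K.

81.1 kelvin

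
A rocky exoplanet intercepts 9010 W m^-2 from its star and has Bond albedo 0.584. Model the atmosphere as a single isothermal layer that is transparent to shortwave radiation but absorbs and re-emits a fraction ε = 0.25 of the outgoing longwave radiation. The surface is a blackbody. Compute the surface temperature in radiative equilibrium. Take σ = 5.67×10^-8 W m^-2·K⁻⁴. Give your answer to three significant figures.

At the top of the atmosphere, σT_e⁴ = S(1−α)/4 = 937.0 W m^-2, giving T_e = 358.5 K.
The surface balance (absorbed SW + ε·downward IR = σT_s⁴) with T_a⁴ = T_s⁴/2 reduces to T_s = T_e·[2/(2−ε)]^¼ = 370.7 K.

371 K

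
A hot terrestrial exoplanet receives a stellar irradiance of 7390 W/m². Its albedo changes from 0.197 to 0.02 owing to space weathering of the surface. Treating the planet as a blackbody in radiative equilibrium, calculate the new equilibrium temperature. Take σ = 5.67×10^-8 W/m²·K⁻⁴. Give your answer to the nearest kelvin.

423 K

T₂ = [S(1−α₂)/(4σ)]^(1/4) = [7390·0.98/(4σ)]^(1/4) = 422.7 K.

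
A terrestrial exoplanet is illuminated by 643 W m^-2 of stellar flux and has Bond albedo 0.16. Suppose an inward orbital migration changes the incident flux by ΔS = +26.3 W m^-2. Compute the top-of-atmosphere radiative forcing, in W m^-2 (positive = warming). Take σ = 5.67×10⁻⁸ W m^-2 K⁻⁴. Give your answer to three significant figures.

5.52 W m^-2

ΔF = Δ[S(1−α)]/4 = (1−0.16)·+26.3/4 = 5.523 W m^-2.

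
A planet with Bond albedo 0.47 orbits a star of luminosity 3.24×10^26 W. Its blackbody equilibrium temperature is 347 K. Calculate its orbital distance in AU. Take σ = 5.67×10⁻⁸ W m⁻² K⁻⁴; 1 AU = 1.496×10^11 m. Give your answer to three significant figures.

Required flux: S = 4σT⁴/(1−α) = 6204 W m⁻².
Then d = [L/(4πS)]^(1/2) = 6.447×10^10 m, i.e. 0.4309 AU.

0.431 AU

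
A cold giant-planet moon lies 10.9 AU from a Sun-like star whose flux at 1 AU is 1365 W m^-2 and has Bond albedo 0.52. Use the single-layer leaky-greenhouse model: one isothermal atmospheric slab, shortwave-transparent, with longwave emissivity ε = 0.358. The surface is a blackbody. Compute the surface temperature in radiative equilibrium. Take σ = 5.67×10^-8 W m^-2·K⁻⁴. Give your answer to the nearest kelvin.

By the inverse-square law, S = 1365/10.9² = 11.49 W m^-2.
At the top of the atmosphere, σT_e⁴ = S(1−α)/4 = 1.379 W m^-2, giving T_e = 70.22 K.
For a single slab of emissivity ε, T_s⁴ = 2T_e⁴/(2−ε); thus T_s = 70.22·(1.218)^(1/4) = 73.77 K.

74 K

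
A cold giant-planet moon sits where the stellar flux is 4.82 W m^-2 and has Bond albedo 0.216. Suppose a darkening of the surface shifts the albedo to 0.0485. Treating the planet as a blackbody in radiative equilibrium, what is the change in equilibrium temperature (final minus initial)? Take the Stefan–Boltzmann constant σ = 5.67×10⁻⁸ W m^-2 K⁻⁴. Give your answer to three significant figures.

Before: T₁ = [4.820·0.784/(4σ)]^(1/4) = 63.89 K.
After:  T₂ = [4.820·0.952/(4σ)]^(1/4) = 67.06 K.
Change: 67.06 − 63.89 = 3.169 K.

3.17 kelvin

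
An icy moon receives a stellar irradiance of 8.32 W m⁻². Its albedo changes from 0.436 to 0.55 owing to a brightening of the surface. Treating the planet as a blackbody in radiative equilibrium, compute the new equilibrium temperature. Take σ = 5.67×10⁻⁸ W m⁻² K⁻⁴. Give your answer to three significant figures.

63.7 K

T₂ = [S(1−α₂)/(4σ)]^(1/4) = [8.320·0.45/(4σ)]^(1/4) = 63.74 K.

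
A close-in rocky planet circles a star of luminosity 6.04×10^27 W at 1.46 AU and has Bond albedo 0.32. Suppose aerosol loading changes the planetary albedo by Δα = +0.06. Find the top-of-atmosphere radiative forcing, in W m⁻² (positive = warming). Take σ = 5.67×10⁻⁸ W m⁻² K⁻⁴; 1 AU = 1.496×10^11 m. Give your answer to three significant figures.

Orbital distance: d = 1.46 AU = 2.184×10^11 m.
Flux at the orbit: S = L/(4πd²) = 6.04×10^27/(4π·(2.18×10^11)²) = 10080 W m⁻².
The change in absorbed flux is Δ[S(1−α)/4] = −SΔα/4 = -151.1 W m⁻².

-151 W m⁻²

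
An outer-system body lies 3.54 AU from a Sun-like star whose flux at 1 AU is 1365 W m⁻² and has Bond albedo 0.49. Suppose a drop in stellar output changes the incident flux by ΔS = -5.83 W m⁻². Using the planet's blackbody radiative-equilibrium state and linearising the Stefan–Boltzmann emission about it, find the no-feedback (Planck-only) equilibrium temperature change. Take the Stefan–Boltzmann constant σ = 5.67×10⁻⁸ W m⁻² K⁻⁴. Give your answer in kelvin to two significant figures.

-1.7 K

Flux at the orbit: S = 1365/(3.54)² = 108.9 W m⁻².
Reference equilibrium: T_e = [S(1−α)/(4σ)]^(1/4) = 125.1 K.
Only a fraction (1−α) is absorbed and it's spread over 4πR², so ΔF = (1−α)ΔS/4 = -0.7433 W m⁻².
The Planck feedback parameter is 4σT_e³ = 0.4441 W m⁻²/K.
So ΔT₀ = -0.7433/0.4441 = -1.67 K.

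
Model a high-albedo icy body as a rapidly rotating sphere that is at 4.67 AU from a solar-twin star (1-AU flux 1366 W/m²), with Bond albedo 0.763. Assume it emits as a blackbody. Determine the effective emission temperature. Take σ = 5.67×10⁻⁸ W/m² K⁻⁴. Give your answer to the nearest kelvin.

Flux at the orbit: S = 1366/(4.67)² = 62.63 W/m².
Absorbed flux (global mean): S(1−α)/4 = 62.63·0.237/4 = 3.711 W/m².
Set σT⁴ = 3.711 → T = (3.711/σ)^(1/4) = 89.95 K.

90 K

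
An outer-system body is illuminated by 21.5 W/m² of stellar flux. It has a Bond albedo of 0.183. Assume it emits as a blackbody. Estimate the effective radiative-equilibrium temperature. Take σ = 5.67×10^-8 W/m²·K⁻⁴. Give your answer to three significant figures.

Averaging over the sphere, the absorbed flux is S(1−α)/4 = 4.391 W/m².
In equilibrium σT⁴ equals this, so T = 93.81 K.

93.8 K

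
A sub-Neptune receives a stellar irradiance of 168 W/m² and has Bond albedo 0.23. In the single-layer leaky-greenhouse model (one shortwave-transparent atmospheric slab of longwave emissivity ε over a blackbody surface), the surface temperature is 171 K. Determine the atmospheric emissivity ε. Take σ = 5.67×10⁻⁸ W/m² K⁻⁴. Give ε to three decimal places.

0.666

First, T_e = [168.0·(1−0.23)/(4σ)]^(1/4) = 154.5 K.
T_s⁴ = T_e⁴·2/(2−ε) → ε = 2 − 2(T_e/T_s)⁴ = 2 − 2·(154.5/171)⁴ = 0.6659.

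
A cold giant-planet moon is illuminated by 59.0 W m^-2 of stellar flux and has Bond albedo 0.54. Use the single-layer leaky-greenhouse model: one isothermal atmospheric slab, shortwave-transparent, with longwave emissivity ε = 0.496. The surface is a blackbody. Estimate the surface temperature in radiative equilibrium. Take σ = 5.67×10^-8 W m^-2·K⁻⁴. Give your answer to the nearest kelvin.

At the top of the atmosphere, σT_e⁴ = S(1−α)/4 = 6.785 W m^-2, giving T_e = 104.6 K.
The surface balance (absorbed SW + ε·downward IR = σT_s⁴) with T_a⁴ = T_s⁴/2 reduces to T_s = T_e·[2/(2−ε)]^¼ = 112.3 K.

112 K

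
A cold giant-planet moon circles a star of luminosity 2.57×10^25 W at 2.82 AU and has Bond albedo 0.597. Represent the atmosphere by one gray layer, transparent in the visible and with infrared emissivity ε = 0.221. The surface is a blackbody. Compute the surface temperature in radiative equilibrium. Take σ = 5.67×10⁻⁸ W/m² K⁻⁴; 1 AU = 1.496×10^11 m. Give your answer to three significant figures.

69.2 K

Orbital distance: d = 2.82 AU = 4.219×10^11 m.
Spreading L over a sphere of radius d: S = 2.57×10^25/(4π·4.22×10^11²) = 11.49 W/m².
The planet radiates to space at T_e = [S(1−α)/(4σ)]^(1/4) = 67.22 K.
For a single slab of emissivity ε, T_s⁴ = 2T_e⁴/(2−ε); thus T_s = 67.22·(1.124)^(1/4) = 69.22 K.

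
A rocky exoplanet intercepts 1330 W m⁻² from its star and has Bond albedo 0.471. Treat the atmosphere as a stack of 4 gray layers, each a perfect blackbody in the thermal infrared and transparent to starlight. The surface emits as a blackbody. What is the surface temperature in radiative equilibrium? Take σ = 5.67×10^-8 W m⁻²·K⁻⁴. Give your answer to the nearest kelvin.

Top-of-atmosphere balance: σT_e⁴ = S(1−α)/4 = 175.9 W m⁻² → T_e = 236.0 K.
With N = 4 opaque layers, T_s = (N+1)^(1/4)·T_e = 5^(1/4)·236.0 = 352.9 K.

353 kelvin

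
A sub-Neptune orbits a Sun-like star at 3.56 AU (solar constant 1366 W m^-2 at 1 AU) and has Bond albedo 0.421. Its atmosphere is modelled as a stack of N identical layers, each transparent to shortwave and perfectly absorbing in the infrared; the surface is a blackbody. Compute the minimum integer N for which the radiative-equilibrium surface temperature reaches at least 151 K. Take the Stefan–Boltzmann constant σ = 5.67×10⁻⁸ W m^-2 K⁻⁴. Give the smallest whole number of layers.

1

Flux at the orbit: S = 1366/(3.56)² = 107.8 W m^-2.
The effective emission temperature is T_e = [S(1−α)/(4σ)]^¼ = 128.8 K.
Need (N+1)T_e⁴ ≥ T_s⁴, i.e. N+1 ≥ (151/128.8)⁴ = 1.889.
Rounding up, N = 1.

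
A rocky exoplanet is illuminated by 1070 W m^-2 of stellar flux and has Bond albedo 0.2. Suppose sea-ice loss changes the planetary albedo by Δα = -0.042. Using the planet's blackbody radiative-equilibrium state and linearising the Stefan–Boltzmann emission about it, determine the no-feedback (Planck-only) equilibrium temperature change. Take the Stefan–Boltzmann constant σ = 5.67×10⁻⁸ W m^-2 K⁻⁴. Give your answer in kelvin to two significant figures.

The baseline emission temperature is T_e = 247.9 K.
TOA radiative forcing: ΔF = −S·Δα/4 = −1070·(-0.042)/4 = 11.24 W m^-2.
The Planck feedback parameter is 4σT_e³ = 3.454 W m^-2/K.
Hence the no-feedback warming is ΔF/(4σT_e³) = 3.25 K.

3.3 kelvin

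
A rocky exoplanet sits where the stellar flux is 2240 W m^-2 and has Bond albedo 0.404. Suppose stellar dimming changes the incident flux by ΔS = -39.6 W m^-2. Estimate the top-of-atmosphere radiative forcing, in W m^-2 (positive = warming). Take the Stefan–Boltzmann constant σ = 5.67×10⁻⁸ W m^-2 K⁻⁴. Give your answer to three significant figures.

ΔF = Δ[S(1−α)]/4 = (1−0.404)·-39.6/4 = -5.900 W m^-2.

-5.90 W m^-2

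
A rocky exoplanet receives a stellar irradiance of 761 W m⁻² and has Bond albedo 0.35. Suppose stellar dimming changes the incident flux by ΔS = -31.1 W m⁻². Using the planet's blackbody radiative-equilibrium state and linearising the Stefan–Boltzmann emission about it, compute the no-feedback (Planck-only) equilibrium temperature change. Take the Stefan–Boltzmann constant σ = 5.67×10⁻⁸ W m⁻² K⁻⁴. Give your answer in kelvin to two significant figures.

Reference equilibrium: T_e = [S(1−α)/(4σ)]^(1/4) = 216.1 K.
ΔF = Δ[S(1−α)]/4 = (1−0.35)·-31.1/4 = -5.054 W m⁻².
Planck response: λ_P = 4σT_e³ = 4·5.67×10⁻⁸·(216.1)³ = 2.289 W m⁻²/K.
So ΔT₀ = -5.054/2.289 = -2.21 K.

-2.2 kelvin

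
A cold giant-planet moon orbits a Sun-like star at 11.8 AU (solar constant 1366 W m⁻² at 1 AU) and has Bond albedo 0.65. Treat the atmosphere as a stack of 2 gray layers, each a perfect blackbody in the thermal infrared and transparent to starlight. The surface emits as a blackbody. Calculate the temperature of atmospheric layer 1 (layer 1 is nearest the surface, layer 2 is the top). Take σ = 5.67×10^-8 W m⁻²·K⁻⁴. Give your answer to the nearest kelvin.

Irradiance scales as 1/d², so S = 1366 W m⁻² × (1/11.8)² = 9.810 W m⁻².
The effective emission temperature is T_e = [S(1−α)/(4σ)]^¼ = 62.38 K.
Each opaque layer satisfies 2T_j⁴ = T_{j−1}⁴ + T_{j+1}⁴, giving T_k⁴ = (N+1−k)T_e⁴.
With k = 1: T_1 = (2+1−1)^¼·62.38 K = 74.18 K.

74 K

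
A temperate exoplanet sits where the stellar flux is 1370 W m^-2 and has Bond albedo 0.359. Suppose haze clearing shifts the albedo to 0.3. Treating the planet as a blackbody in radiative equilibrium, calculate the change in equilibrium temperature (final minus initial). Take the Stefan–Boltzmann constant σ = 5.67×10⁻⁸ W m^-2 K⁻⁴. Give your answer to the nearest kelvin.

Initial: T₁ = [S(1−0.359)/(4σ)]^(1/4) = 249.5 K.
Final:   T₂ = [S(1−0.3)/(4σ)]^(1/4) = 255.0 K.
ΔT = T₂ − T₁ = 5.552 K.

6 K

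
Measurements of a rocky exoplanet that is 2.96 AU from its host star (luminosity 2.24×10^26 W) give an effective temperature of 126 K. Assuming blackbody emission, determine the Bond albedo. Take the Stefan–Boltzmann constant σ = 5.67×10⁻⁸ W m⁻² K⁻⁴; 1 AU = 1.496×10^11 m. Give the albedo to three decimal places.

0.371

d = 2.96 × 1.496×10^11 m = 4.428×10^11 m.
S = L/(4πd²) = 90.91 W m⁻².
Energy balance: S(1−α)/4 = σT⁴, so 1−α = 4σT⁴/S.
4σT⁴ = 4·5.67×10⁻⁸·(126)⁴ = 57.16 W m⁻².
1−α = 57.16/90.91 = 0.6288, so α = 0.3712.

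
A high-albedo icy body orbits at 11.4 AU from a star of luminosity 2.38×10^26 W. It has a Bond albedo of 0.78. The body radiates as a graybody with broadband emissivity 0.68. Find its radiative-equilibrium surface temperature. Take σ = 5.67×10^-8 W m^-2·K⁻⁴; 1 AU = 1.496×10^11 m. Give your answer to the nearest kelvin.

d = 11.4 × 1.496×10^11 m = 1.705×10^12 m.
Flux at the orbit: S = L/(4πd²) = 2.38×10^26/(4π·(1.71×10^12)²) = 6.512 W m^-2.
The planet absorbs (1−α)S over its disc πR² and re-emits over 4πR², so the mean absorbed flux is (1−0.78)·6.512/4 = 0.3581 W m^-2.
Equating to εσT⁴ with ε = 0.68: T = (0.3581/0.68σ)^(1/4) = 55.21 K.

55 K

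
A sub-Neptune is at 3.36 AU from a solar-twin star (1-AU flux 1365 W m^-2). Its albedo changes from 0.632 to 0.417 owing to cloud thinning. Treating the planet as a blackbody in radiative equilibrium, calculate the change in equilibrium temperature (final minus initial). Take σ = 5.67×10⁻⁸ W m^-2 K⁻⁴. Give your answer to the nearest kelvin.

By the inverse-square law, S = 1365/3.36² = 120.9 W m^-2.
Before: T₁ = [120.9·0.368/(4σ)]^(1/4) = 118.3 K.
After:  T₂ = [120.9·0.583/(4σ)]^(1/4) = 132.8 K.
ΔT = T₂ − T₁ = 14.43 K.

14 kelvin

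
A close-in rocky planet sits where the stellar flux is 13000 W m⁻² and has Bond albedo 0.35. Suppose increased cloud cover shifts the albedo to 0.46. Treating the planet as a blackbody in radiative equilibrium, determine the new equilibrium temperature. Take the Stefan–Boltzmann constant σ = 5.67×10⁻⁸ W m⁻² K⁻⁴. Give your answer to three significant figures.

419 kelvin

T₂ = [S(1−α₂)/(4σ)]^(1/4) = [13000·0.54/(4σ)]^(1/4) = 419.4 K.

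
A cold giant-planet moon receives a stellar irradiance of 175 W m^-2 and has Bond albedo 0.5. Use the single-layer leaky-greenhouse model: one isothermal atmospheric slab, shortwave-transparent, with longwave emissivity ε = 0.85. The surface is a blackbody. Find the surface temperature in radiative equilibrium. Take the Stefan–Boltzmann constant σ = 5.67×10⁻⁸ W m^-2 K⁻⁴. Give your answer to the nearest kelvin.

161 K

At the top of the atmosphere, σT_e⁴ = S(1−α)/4 = 21.88 W m^-2, giving T_e = 140.1 K.
Surface balance with a leaky layer gives σT_s⁴ = σT_e⁴·2/(2−ε), so T_s = T_e·[2/(2−0.85)]^(1/4) = 160.9 K.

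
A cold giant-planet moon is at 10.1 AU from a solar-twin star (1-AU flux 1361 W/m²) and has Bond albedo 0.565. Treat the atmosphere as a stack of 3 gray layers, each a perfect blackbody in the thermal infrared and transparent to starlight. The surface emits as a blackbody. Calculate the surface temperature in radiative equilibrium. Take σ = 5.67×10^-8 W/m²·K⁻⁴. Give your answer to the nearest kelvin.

Flux at the orbit: S = 1361/(10.1)² = 13.34 W/m².
Top-of-atmosphere balance: σT_e⁴ = S(1−α)/4 = 1.451 W/m² → T_e = 71.12 K.
With N = 3 opaque layers, T_s = (N+1)^(1/4)·T_e = 4^(1/4)·71.12 = 100.6 K.

101 K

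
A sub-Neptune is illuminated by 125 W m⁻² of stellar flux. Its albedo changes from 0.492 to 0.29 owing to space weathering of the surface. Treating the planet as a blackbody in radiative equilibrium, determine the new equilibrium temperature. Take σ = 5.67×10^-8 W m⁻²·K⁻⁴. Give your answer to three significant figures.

With the new albedo, S(1−α₂)/4 = 22.19 W m⁻², so T₂ = 140.6 K.

141 K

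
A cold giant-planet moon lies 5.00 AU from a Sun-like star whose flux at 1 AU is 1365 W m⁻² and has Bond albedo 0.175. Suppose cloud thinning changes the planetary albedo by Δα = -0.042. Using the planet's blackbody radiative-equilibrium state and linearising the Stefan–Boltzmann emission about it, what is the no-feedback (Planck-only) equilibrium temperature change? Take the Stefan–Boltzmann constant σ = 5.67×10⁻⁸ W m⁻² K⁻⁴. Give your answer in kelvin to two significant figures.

By the inverse-square law, S = 1365/5.00² = 54.60 W m⁻².
The baseline emission temperature is T_e = 118.7 K.
ΔF = −(S/4)Δα = −(54.60/4)×(-0.042) = 0.5733 W m⁻².
Linearising σT⁴ gives d(σT⁴)/dT = 4σT_e³ = 0.3794 W m⁻² per K.
So ΔT₀ = 0.5733/0.3794 = 1.51 K.

1.5 K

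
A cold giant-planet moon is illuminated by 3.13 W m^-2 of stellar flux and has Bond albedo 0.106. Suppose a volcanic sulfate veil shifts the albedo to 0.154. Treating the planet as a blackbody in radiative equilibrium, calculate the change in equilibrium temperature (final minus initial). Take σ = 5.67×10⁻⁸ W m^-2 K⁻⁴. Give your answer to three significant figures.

-0.812 kelvin

Initial: T₁ = [S(1−0.106)/(4σ)]^(1/4) = 59.27 K.
Final:   T₂ = [S(1−0.154)/(4σ)]^(1/4) = 58.45 K.
Change: 58.45 − 59.27 = -0.8121 K.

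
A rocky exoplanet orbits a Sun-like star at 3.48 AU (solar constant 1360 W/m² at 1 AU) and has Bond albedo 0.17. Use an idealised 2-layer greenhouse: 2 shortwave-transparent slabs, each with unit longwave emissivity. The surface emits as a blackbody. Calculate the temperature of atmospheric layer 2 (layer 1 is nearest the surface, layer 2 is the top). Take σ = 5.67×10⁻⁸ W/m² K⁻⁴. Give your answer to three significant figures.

142 kelvin

By the inverse-square law, S = 1360/3.48² = 112.3 W/m².
Top-of-atmosphere balance: σT_e⁴ = S(1−α)/4 = 23.30 W/m² → T_e = 142.4 K.
Each opaque layer satisfies 2T_j⁴ = T_{j−1}⁴ + T_{j+1}⁴, giving T_k⁴ = (N+1−k)T_e⁴.
T_2 = (1)^(1/4)·142.4 = 142.4 K.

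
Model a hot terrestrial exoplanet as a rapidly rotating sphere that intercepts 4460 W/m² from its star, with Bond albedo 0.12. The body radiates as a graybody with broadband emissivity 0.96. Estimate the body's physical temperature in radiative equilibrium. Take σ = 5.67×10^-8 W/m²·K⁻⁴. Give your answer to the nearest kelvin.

366 K

Averaging over the sphere, the absorbed flux is S(1−α)/4 = 981.2 W/m².
Equating to εσT⁴ with ε = 0.96: T = (981.2/0.96σ)^(1/4) = 366.4 K.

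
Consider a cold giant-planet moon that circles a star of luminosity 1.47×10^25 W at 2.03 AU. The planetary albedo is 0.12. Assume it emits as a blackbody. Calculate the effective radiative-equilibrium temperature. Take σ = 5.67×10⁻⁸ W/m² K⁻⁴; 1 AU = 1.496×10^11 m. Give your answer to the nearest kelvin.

84 K

d = 2.03 × 1.496×10^11 m = 3.037×10^11 m.
Flux at the orbit: S = L/(4πd²) = 1.47×10^25/(4π·(3.04×10^11)²) = 12.68 W/m².
Absorbed flux (global mean): S(1−α)/4 = 12.68·0.88/4 = 2.790 W/m².
Balancing against σT⁴: T = (2.790/5.67×10⁻⁸)^(1/4) = 83.76 K.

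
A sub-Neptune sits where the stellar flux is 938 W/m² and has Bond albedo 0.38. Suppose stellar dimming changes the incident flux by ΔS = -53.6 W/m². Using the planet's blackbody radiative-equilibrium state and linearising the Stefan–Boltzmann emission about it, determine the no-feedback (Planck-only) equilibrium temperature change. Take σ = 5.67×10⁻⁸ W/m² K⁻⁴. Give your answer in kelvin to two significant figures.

Unperturbed T_e = [938.0·(1−0.38)/(4σ)]^¼ = 225.0 K.
TOA radiative forcing: ΔF = (1−α)ΔS/4 = 0.62·(-53.6)/4 = -8.308 W/m².
The Planck feedback parameter is 4σT_e³ = 2.584 W/m²/K.
Hence the no-feedback warming is ΔF/(4σT_e³) = -3.21 K.

-3.2 kelvin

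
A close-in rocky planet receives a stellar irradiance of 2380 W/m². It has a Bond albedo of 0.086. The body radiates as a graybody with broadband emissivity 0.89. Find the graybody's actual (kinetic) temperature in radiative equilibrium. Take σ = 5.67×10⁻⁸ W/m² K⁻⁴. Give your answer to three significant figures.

322 K

Averaging over the sphere, the absorbed flux is S(1−α)/4 = 543.8 W/m².
Radiative balance εσT⁴ = 543.8 gives T = [543.8/(0.89·σ)]^(1/4) = 322.2 K.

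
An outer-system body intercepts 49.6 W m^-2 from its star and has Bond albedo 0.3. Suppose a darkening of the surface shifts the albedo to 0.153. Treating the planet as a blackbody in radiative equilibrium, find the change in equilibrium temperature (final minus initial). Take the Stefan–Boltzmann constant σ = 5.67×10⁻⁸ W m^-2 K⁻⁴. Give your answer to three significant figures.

Initial: T₁ = [S(1−0.3)/(4σ)]^(1/4) = 111.2 K.
After:  T₂ = [49.60·0.847/(4σ)]^(1/4) = 116.7 K.
Change: 116.7 − 111.2 = 5.429 K.

5.43 kelvin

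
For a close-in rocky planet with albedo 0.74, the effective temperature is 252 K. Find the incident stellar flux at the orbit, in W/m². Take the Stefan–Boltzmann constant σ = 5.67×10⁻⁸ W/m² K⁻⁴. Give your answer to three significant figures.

3520 W/m²

Invert the energy balance for S: S = 4σT⁴/(1−α).
The emitted flux is σT⁴ = 228.7 W/m².
S = 4·228.7/0.26 = 3518 W/m².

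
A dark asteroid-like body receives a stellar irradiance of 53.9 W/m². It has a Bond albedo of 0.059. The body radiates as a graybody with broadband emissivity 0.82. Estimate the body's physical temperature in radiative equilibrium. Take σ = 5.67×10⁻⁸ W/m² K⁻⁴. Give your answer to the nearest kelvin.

Averaging over the sphere, the absorbed flux is S(1−α)/4 = 12.68 W/m².
Radiative balance εσT⁴ = 12.68 gives T = [12.68/(0.82·σ)]^(1/4) = 128.5 K.

129 kelvin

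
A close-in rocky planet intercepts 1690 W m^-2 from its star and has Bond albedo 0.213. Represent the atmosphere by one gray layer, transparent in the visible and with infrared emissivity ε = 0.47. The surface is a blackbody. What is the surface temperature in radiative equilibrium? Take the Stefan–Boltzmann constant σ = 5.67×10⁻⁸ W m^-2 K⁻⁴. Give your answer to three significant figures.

Effective emission temperature (TOA balance): σT_e⁴ = S(1−α)/4 = 332.5 W m^-2 → T_e = 276.7 K.
Surface balance with a leaky layer gives σT_s⁴ = σT_e⁴·2/(2−ε), so T_s = T_e·[2/(2−0.47)]^(1/4) = 295.9 K.

296 kelvin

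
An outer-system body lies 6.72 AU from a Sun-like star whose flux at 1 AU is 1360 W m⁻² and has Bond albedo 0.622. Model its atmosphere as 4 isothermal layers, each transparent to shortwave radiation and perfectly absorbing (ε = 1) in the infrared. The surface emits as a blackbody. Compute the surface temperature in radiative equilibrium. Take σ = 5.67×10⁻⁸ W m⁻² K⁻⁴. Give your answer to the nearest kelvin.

Irradiance scales as 1/d², so S = 1360 W m⁻² × (1/6.72)² = 30.12 W m⁻².
OLR = S(1−α)/4 = 2.846 W m⁻²; the top layer radiates at T_e = 84.17 K.
For an N-layer opaque stack, T_s⁴ = (N+1)T_e⁴, hence T_s = (5)^(1/4)×84.17 K = 125.9 K.

126 K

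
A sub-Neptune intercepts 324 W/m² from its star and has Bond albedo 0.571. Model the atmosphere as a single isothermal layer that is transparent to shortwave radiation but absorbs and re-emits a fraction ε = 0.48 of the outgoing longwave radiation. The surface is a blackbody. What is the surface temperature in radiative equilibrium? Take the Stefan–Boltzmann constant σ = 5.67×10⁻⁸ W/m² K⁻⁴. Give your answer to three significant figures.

The planet radiates to space at T_e = [S(1−α)/(4σ)]^(1/4) = 157.3 K.
The surface balance (absorbed SW + ε·downward IR = σT_s⁴) with T_a⁴ = T_s⁴/2 reduces to T_s = T_e·[2/(2−ε)]^¼ = 168.5 K.

169 K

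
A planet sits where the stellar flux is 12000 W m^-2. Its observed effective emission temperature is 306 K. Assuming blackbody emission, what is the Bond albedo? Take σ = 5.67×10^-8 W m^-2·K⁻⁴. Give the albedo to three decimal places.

Energy balance: S(1−α)/4 = σT⁴, so 1−α = 4σT⁴/S.
4σT⁴ = 4·5.67×10⁻⁸·(306)⁴ = 1989 W m^-2.
1−α = 1989/12000 = 0.1657, so α = 0.8343.

0.834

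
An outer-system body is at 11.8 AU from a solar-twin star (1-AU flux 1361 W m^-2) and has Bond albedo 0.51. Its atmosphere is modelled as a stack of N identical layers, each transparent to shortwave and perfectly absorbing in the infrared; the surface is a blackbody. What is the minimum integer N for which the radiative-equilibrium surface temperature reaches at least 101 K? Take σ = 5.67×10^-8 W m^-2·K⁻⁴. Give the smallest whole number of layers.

4

By the inverse-square law, S = 1361/11.8² = 9.774 W m^-2.
Top-of-atmosphere balance: σT_e⁴ = S(1−α)/4 = 1.197 W m^-2 → T_e = 67.79 K.
Since T_s⁴ = (N+1)T_e⁴, we need N ≥ (T_s/T_e)⁴ − 1 = 3.928.
Rounding up, N = 4.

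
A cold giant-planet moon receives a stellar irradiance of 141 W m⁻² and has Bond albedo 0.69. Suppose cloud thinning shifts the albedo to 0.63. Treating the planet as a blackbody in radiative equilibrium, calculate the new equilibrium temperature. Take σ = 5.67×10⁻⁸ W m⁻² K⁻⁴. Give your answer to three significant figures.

New equilibrium: T₂ = [(1−0.63)·141.0/(4σ)]^(1/4) = 123.2 K.

123 K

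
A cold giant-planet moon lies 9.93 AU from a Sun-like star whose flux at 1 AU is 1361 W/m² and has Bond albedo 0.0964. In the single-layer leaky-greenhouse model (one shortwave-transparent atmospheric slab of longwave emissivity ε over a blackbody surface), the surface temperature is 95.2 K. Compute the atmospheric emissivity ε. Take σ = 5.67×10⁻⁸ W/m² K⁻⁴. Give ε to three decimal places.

0.661

Irradiance scales as 1/d², so S = 1361 W/m² × (1/9.93)² = 13.80 W/m².
Effective temperature: T_e = [S(1−α)/(4σ)]^(1/4) = 86.11 K.
Inverting T_s⁴ = 2T_e⁴/(2−ε): (T_e/T_s)⁴ = 0.6695, so ε = 2(1 − 0.6695) = 0.6610.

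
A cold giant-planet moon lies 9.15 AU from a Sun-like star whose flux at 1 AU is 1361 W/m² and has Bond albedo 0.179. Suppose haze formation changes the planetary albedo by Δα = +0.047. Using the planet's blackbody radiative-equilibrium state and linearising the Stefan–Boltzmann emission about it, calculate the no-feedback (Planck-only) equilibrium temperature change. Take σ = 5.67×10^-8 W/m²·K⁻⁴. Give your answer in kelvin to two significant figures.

-1.3 kelvin

By the inverse-square law, S = 1361/9.15² = 16.26 W/m².
Reference equilibrium: T_e = [S(1−α)/(4σ)]^(1/4) = 87.58 K.
ΔF = −(S/4)Δα = −(16.26/4)×(+0.047) = -0.1910 W/m².
The Planck feedback parameter is 4σT_e³ = 0.1524 W/m²/K.
ΔT₀ = ΔF/λ_P = -0.1910/0.1524 = -1.25 K.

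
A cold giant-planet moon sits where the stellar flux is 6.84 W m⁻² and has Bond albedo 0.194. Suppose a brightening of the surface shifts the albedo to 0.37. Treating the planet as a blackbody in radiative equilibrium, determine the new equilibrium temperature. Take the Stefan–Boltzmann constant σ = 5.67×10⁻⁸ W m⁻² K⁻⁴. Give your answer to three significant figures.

66.0 K

T₂ = [S(1−α₂)/(4σ)]^(1/4) = [6.840·0.63/(4σ)]^(1/4) = 66.02 K.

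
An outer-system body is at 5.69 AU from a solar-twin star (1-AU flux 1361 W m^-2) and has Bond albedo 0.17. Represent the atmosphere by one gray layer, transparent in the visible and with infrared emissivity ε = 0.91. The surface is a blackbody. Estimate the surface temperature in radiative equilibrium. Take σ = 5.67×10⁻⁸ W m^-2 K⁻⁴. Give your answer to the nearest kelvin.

130 K

Irradiance scales as 1/d², so S = 1361 W m^-2 × (1/5.69)² = 42.04 W m^-2.
At the top of the atmosphere, σT_e⁴ = S(1−α)/4 = 8.723 W m^-2, giving T_e = 111.4 K.
Surface balance with a leaky layer gives σT_s⁴ = σT_e⁴·2/(2−ε), so T_s = T_e·[2/(2−0.91)]^(1/4) = 129.6 K.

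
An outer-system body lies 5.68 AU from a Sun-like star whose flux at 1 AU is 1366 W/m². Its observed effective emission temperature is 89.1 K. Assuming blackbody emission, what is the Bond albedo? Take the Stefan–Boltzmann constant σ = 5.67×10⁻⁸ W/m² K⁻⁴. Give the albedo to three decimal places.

0.662

Irradiance scales as 1/d², so S = 1366 W/m² × (1/5.68)² = 42.34 W/m².
From σT⁴ = S(1−α)/4 we invert for α: 1−α = 4σT⁴/S.
4σT⁴ = 4·5.67×10⁻⁸·(89.1)⁴ = 14.29 W/m².
1−α = 14.29/42.34 = 0.3376, so α = 0.6624.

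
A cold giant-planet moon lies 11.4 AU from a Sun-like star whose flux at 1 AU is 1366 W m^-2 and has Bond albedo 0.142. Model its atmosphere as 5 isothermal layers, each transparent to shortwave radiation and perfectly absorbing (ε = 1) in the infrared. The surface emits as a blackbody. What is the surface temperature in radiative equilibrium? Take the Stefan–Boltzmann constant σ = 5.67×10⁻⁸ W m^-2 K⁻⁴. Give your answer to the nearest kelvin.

124 K

Irradiance scales as 1/d², so S = 1366 W m^-2 × (1/11.4)² = 10.51 W m^-2.
OLR = S(1−α)/4 = 2.255 W m^-2; the top layer radiates at T_e = 79.41 K.
Layer-by-layer balance gives σT_s⁴ = (N+1)σT_e⁴, so T_s = 6^¼·79.41 = 124.3 K.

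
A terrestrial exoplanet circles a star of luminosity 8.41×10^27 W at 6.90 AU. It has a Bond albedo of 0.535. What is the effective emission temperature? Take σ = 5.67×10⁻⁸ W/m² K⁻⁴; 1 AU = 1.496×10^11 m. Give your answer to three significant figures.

Orbital distance: d = 6.90 AU = 1.032×10^12 m.
S = L/(4πd²) = 628.1 W/m².
Absorbed flux (global mean): S(1−α)/4 = 628.1·0.465/4 = 73.02 W/m².
Set σT⁴ = 73.02 → T = (73.02/σ)^(1/4) = 189.4 K.

189 K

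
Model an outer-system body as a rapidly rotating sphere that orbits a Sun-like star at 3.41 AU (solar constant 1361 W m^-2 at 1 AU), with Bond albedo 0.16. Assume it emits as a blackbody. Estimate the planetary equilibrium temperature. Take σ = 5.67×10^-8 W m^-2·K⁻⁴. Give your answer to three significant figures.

144 K

By the inverse-square law, S = 1361/3.41² = 117.0 W m^-2.
The planet absorbs (1−α)S over its disc πR² and re-emits over 4πR², so the mean absorbed flux is (1−0.16)·117.0/4 = 24.58 W m^-2.
Balancing against σT⁴: T = (24.58/5.67×10⁻⁸)^(1/4) = 144.3 K.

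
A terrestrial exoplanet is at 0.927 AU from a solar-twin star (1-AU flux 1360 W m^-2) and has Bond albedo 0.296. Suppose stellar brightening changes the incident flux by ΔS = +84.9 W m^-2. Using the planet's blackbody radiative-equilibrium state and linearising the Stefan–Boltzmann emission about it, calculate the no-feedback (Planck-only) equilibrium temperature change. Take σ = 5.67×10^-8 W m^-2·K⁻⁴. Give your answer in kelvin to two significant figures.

By the inverse-square law, S = 1360/0.927² = 1583 W m^-2.
Unperturbed T_e = [1583·(1−0.296)/(4σ)]^¼ = 264.7 K.
ΔF = Δ[S(1−α)]/4 = (1−0.296)·+84.9/4 = 14.94 W m^-2.
Linearising σT⁴ gives d(σT⁴)/dT = 4σT_e³ = 4.208 W m^-2 per K.
Hence the no-feedback warming is ΔF/(4σT_e³) = 3.55 K.

3.6 K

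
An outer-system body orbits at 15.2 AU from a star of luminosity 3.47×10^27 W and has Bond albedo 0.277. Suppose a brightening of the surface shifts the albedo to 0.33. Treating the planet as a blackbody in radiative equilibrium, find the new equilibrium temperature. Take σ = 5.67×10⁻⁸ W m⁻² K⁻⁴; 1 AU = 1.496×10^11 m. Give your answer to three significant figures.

Orbital distance: d = 15.2 AU = 2.274×10^12 m.
Spreading L over a sphere of radius d: S = 3.47×10^27/(4π·2.27×10^12²) = 53.40 W m⁻².
With the new albedo, S(1−α₂)/4 = 8.945 W m⁻², so T₂ = 112.1 K.

112 kelvin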